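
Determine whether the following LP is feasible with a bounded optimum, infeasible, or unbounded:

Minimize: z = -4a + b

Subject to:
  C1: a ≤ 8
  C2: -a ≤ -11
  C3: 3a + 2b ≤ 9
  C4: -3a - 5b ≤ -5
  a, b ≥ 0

Infeasible (no feasible solution exists)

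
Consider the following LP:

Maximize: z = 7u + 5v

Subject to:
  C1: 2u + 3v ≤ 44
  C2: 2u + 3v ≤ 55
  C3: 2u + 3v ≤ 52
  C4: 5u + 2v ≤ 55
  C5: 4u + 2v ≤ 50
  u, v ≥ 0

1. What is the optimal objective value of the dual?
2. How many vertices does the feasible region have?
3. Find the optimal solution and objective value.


1. 99
2. 4
3. u = 7, v = 10, z = 99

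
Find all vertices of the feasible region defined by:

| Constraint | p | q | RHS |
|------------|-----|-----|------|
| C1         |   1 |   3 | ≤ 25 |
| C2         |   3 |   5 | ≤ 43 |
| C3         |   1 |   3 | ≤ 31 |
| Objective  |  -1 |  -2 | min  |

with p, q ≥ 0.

(0, 0), (14.33, 0), (1, 8), (0, 8.333)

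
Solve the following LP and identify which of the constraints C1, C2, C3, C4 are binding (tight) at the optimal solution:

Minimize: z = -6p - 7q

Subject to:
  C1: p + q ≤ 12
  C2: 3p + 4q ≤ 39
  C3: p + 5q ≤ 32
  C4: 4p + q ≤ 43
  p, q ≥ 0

At p = 9, q = 3, compute slack b - a·x for each constraint:
  C1: 12 − 12 = 0  (binding)
  C2: 39 − 39 = 0  (binding)
  C3: 32 − 24 = 8  (slack)
  C4: 43 − 39 = 4  (slack)

Optimal: p = 9, q = 3
Binding: C1, C2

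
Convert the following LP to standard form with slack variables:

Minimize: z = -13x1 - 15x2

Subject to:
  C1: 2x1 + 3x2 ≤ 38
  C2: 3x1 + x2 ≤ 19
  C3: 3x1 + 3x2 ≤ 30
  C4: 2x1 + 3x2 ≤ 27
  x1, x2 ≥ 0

min z = -13x1 - 15x2

s.t.
  2x1 + 3x2 + s1 = 38
  3x1 + x2 + s2 = 19
  3x1 + 3x2 + s3 = 30
  2x1 + 3x2 + s4 = 27
  x1, x2, s1, s2, s3, s4 ≥ 0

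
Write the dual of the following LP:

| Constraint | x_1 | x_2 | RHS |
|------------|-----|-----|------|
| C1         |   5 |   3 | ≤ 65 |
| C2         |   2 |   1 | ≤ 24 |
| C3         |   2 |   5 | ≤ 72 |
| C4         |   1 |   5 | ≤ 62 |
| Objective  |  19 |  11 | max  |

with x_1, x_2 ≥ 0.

Primal max cᵀx s.t. Ax ≤ b, x ≥ 0  →  Dual min bᵀy s.t. Aᵀy ≥ c, y ≥ 0.

Minimize: z = 65y1 + 24y2 + 72y3 + 62y4

Subject to:
  5y1 + 2y2 + 2y3 + y4 ≥ 19
  3y1 + y2 + 5y3 + 5y4 ≥ 11
  y1, y2, y3, y4 ≥ 0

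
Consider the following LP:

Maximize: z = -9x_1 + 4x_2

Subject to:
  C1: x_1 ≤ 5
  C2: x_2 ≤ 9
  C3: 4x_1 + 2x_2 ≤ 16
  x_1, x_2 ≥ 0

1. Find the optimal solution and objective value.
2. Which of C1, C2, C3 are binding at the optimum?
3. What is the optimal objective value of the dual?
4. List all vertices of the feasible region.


1. x_1 = 0, x_2 = 8, z = 32
2. C3
3. 32
4. (0, 0), (4, 0), (0, 8)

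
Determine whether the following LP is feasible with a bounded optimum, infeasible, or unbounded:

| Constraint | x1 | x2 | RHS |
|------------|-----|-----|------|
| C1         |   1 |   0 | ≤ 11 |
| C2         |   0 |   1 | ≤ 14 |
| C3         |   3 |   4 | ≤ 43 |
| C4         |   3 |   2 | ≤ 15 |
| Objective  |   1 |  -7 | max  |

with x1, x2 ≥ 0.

Feasible with a bounded optimal solution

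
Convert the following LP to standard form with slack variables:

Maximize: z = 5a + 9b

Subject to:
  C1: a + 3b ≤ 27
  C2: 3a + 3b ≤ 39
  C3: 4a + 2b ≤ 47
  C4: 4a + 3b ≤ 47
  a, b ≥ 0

max z = 5a + 9b

s.t.
  a + 3b + s1 = 27
  3a + 3b + s2 = 39
  4a + 2b + s3 = 47
  4a + 3b + s4 = 47
  a, b, s1, s2, s3, s4 ≥ 0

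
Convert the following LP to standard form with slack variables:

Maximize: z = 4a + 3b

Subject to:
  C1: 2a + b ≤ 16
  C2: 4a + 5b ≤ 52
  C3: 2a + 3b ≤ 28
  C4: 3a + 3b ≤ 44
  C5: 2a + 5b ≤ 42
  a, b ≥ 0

max z = 4a + 3b

s.t.
  2a + b + s1 = 16
  4a + 5b + s2 = 52
  2a + 3b + s3 = 28
  3a + 3b + s4 = 44
  2a + 5b + s5 = 42
  a, b, s1, s2, s3, s4, s5 ≥ 0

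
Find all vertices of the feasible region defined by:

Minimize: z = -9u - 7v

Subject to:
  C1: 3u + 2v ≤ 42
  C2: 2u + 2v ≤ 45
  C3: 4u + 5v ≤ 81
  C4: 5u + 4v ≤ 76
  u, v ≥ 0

(0, 0), (14, 0), (8, 9), (6.222, 11.22), (0, 16.2)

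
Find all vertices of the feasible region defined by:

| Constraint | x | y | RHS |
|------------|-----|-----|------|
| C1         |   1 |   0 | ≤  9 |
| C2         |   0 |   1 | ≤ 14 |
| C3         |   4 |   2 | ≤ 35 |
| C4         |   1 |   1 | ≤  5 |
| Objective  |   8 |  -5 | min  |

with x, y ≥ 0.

(0, 0), (5, 0), (0, 5)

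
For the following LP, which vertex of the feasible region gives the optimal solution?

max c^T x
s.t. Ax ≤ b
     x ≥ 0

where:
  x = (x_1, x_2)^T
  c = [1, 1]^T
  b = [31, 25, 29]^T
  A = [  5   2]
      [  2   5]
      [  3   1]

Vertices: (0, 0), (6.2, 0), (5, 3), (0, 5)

Evaluate the objective at each vertex of the feasible region:
  z(0, 0) = 0
  z(6.2, 0) = 6.2
  z(5, 3) = 8  ←
  z(0, 5) = 5
The maximum is at x_1 = 5, x_2 = 3.

(5, 3)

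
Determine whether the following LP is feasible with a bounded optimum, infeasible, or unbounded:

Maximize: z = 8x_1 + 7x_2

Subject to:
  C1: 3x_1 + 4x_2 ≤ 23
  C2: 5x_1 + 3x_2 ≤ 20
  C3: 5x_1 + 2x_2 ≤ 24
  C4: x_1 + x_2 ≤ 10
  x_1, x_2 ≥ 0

Feasible with a bounded optimal solution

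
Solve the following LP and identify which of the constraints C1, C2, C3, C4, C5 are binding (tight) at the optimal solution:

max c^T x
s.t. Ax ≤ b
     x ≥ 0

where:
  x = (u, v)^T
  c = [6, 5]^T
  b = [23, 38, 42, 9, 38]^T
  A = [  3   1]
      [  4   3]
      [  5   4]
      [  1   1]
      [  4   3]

At u = 6, v = 3, compute slack b - a·x for each constraint:
  C1: 23 − 21 = 2  (slack)
  C2: 38 − 33 = 5  (slack)
  C3: 42 − 42 = 0  (binding)
  C4: 9 − 9 = 0  (binding)
  C5: 38 − 33 = 5  (slack)

Optimal: u = 6, v = 3
Binding: C3, C4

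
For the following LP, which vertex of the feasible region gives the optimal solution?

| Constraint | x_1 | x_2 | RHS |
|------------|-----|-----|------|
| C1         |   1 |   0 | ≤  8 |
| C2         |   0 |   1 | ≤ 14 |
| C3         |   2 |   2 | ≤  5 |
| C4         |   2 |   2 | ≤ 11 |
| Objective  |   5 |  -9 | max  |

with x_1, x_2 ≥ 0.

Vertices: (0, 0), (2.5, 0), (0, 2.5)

Evaluate the objective at each vertex of the feasible region:
  z(0, 0) = 0
  z(2.5, 0) = 12.5  ←
  z(0, 2.5) = -22.5
The maximum is at x_1 = 2.5, x_2 = 0.

(2.5, 0)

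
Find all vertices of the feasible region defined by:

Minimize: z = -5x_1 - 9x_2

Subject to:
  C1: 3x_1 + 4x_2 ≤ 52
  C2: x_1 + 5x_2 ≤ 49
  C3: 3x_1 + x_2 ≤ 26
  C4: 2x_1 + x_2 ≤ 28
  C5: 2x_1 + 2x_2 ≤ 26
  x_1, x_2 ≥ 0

(0, 0), (8.667, 0), (6.5, 6.5), (4, 9), (0, 9.8)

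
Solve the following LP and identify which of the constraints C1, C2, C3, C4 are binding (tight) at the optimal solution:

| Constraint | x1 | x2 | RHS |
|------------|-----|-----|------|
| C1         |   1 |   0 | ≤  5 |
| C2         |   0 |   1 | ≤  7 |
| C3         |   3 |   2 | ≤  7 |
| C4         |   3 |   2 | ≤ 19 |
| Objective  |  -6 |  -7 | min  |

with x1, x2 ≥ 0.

At x1 = 0, x2 = 3.5, compute slack b - a·x for each constraint:
  C1: 5 − 0 = 5  (slack)
  C2: 7 − 3.5 = 3.5  (slack)
  C3: 7 − 7 = 0  (binding)
  C4: 19 − 7 = 12  (slack)

Optimal: x1 = 0, x2 = 3.5
Binding: C3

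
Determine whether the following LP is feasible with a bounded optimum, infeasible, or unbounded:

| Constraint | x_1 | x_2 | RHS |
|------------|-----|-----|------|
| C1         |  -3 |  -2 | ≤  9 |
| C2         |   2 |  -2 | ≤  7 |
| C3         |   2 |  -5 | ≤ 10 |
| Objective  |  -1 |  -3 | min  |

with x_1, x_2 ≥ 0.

Unbounded (objective can decrease without bound)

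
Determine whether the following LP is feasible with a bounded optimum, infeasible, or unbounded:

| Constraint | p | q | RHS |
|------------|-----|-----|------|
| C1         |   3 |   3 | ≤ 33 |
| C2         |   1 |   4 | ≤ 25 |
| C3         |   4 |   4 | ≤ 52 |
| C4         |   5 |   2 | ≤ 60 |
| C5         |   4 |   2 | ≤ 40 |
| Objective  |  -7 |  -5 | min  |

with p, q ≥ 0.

Feasible with a bounded optimal solution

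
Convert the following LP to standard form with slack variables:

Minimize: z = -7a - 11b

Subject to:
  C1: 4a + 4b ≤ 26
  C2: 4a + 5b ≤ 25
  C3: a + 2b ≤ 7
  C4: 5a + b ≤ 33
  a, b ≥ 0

min z = -7a - 11b

s.t.
  4a + 4b + s1 = 26
  4a + 5b + s2 = 25
  a + 2b + s3 = 7
  5a + b + s4 = 33
  a, b, s1, s2, s3, s4 ≥ 0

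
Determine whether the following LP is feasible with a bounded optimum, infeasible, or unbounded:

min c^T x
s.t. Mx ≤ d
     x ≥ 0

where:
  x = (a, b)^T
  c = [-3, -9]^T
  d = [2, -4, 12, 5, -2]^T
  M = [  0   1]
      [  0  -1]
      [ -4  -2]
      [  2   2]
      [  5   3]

Infeasible (no feasible solution exists)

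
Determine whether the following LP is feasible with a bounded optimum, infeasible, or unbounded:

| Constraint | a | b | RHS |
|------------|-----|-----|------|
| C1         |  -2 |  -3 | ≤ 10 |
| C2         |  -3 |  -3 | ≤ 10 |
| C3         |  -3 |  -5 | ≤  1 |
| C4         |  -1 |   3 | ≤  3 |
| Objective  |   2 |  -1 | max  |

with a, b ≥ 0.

Unbounded (objective can increase without bound)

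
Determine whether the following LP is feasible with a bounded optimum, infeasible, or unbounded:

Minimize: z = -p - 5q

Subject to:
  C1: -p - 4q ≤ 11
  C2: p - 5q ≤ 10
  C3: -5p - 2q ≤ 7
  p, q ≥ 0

Unbounded (objective can decrease without bound)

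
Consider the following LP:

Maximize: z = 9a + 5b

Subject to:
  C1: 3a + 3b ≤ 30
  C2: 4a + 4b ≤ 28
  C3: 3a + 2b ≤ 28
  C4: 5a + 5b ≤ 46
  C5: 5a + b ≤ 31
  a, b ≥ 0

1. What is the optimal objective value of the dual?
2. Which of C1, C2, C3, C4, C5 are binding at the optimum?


1. 59
2. C2, C5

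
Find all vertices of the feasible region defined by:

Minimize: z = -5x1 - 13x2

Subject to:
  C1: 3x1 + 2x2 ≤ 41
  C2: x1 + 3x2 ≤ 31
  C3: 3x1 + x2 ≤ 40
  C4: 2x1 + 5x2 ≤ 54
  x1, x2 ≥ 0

(0, 0), (13.33, 0), (13, 1), (8.818, 7.273), (7, 8), (0, 10.33)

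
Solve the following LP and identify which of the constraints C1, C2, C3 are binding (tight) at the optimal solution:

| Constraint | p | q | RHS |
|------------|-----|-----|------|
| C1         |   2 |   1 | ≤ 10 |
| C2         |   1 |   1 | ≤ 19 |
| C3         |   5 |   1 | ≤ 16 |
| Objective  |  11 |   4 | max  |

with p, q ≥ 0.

At p = 2, q = 6, compute slack b - a·x for each constraint:
  C1: 10 − 10 = 0  (binding)
  C2: 19 − 8 = 11  (slack)
  C3: 16 − 16 = 0  (binding)

Optimal: p = 2, q = 6
Binding: C1, C3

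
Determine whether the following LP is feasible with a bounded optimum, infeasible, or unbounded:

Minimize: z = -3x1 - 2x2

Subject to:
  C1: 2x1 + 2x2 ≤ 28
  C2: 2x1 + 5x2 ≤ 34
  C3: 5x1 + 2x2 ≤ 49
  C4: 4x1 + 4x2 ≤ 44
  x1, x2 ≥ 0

Feasible with a bounded optimal solution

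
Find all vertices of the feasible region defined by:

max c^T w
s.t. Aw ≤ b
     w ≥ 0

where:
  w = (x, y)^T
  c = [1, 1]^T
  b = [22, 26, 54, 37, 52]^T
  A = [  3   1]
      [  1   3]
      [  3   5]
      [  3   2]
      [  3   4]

(0, 0), (7.333, 0), (5, 7), (0, 8.667)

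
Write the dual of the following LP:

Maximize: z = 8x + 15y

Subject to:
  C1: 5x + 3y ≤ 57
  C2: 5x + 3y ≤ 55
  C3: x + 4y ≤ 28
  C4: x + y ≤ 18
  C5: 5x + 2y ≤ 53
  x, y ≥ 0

Primal max cᵀx s.t. Ax ≤ b, x ≥ 0  →  Dual min bᵀy s.t. Aᵀy ≥ c, y ≥ 0.

Minimize: z = 57y1 + 55y2 + 28y3 + 18y4 + 53y5

Subject to:
  5y1 + 5y2 + y3 + y4 + 5y5 ≥ 8
  3y1 + 3y2 + 4y3 + y4 + 2y5 ≥ 15
  y1, y2, y3, y4, y5 ≥ 0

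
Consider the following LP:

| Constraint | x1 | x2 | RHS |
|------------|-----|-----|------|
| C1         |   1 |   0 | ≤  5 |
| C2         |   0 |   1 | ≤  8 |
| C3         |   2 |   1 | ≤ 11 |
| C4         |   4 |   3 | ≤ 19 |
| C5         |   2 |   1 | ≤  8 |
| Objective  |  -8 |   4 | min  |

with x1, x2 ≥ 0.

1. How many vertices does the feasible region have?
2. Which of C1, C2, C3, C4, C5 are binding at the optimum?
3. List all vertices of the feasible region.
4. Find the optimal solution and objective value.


1. 4
2. C5
3. (0, 0), (4, 0), (2.5, 3), (0, 6.333)
4. x1 = 4, x2 = 0, z = -32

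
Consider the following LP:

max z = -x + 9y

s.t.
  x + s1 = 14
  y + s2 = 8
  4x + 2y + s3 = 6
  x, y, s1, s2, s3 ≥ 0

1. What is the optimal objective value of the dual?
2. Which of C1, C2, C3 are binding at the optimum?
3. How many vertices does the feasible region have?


1. 27
2. C3
3. 3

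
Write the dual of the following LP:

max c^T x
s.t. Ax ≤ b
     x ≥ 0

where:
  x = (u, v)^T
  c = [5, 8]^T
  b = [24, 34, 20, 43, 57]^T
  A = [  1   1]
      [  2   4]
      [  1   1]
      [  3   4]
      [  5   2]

Primal max cᵀx s.t. Ax ≤ b, x ≥ 0  →  Dual min bᵀy s.t. Aᵀy ≥ c, y ≥ 0.

Minimize: z = 24y1 + 34y2 + 20y3 + 43y4 + 57y5

Subject to:
  y1 + 2y2 + y3 + 3y4 + 5y5 ≥ 5
  y1 + 4y2 + y3 + 4y4 + 2y5 ≥ 8
  y1, y2, y3, y4, y5 ≥ 0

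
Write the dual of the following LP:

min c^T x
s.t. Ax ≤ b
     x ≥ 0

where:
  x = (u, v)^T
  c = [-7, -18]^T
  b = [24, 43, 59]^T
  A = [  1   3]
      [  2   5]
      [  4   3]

Primal min cᵀx s.t. Ax ≤ b, x ≥ 0  →  Dual max −bᵀy s.t. Aᵀy ≥ −c, y ≥ 0.

Maximize: z = -24y1 - 43y2 - 59y3

Subject to:
  y1 + 2y2 + 4y3 ≥ 7
  3y1 + 5y2 + 3y3 ≥ 18
  y1, y2, y3 ≥ 0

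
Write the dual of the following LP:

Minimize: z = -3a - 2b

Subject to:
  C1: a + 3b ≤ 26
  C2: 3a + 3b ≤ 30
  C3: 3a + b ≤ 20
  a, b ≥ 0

Primal min cᵀx s.t. Ax ≤ b, x ≥ 0  →  Dual max −bᵀy s.t. Aᵀy ≥ −c, y ≥ 0.

Maximize: z = -26y1 - 30y2 - 20y3

Subject to:
  y1 + 3y2 + 3y3 ≥ 3
  3y1 + 3y2 + y3 ≥ 2
  y1, y2, y3 ≥ 0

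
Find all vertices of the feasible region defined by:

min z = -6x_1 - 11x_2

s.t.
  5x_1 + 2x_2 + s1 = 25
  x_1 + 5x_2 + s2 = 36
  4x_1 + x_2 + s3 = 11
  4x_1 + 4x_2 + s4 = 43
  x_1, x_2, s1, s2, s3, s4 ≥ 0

(0, 0), (2.75, 0), (1, 7), (0, 7.2)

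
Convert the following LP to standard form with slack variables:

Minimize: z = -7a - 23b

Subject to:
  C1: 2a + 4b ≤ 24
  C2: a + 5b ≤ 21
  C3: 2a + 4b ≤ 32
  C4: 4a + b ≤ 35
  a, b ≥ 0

min z = -7a - 23b

s.t.
  2a + 4b + s1 = 24
  a + 5b + s2 = 21
  2a + 4b + s3 = 32
  4a + b + s4 = 35
  a, b, s1, s2, s3, s4 ≥ 0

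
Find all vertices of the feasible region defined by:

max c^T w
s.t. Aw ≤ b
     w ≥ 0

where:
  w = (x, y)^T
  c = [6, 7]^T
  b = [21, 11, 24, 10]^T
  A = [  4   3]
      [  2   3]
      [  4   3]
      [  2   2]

(0, 0), (5, 0), (4, 1), (0, 3.667)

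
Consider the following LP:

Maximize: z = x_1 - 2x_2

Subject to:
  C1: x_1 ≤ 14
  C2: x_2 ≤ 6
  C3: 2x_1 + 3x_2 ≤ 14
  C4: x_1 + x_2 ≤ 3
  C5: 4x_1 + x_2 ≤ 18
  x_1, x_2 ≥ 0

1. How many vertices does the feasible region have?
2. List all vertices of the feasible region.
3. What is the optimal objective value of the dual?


1. 3
2. (0, 0), (3, 0), (0, 3)
3. 3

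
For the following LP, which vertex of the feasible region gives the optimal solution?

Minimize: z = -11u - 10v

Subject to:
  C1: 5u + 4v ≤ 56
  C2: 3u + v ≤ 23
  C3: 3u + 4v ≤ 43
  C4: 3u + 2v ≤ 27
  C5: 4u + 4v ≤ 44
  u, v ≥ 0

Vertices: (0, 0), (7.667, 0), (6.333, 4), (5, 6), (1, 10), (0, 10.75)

Evaluate the objective at each vertex of the feasible region:
  z(0, 0) = 0
  z(7.667, 0) = -84.33
  z(6.333, 4) = -109.7
  z(5, 6) = -115  ←
  z(1, 10) = -111
  z(0, 10.75) = -107.5
The minimum is at u = 5, v = 6.

(5, 6)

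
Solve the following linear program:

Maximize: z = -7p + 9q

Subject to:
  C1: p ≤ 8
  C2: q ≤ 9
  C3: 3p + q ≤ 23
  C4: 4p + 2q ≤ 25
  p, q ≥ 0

Evaluate the objective at each vertex of the feasible region:
  z(0, 0) = 0
  z(6.25, 0) = -43.75
  z(1.75, 9) = 68.75
  z(0, 9) = 81  ←
The maximum is at p = 0, q = 9.

p = 0, q = 9, z = 81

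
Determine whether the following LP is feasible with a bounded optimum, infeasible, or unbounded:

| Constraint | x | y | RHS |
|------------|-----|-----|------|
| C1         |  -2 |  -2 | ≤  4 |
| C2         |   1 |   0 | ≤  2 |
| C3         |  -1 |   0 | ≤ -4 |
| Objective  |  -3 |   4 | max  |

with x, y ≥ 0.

Infeasible (no feasible solution exists)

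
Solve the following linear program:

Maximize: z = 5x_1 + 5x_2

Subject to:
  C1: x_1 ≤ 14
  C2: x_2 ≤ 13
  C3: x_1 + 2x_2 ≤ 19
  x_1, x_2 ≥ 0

Evaluate the objective at each vertex of the feasible region:
  z(0, 0) = 0
  z(14, 0) = 70
  z(14, 2.5) = 82.5  ←
  z(0, 9.5) = 47.5
The maximum is at x_1 = 14, x_2 = 2.5.

x_1 = 14, x_2 = 2.5, z = 82.5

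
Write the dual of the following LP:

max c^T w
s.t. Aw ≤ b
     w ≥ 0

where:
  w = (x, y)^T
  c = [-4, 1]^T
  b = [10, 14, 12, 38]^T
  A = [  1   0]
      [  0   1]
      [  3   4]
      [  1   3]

Primal max cᵀx s.t. Ax ≤ b, x ≥ 0  →  Dual min bᵀy s.t. Aᵀy ≥ c, y ≥ 0.

Minimize: z = 10y1 + 14y2 + 12y3 + 38y4

Subject to:
  y1 + 3y3 + y4 ≥ -4
  y2 + 4y3 + 3y4 ≥ 1
  y1, y2, y3, y4 ≥ 0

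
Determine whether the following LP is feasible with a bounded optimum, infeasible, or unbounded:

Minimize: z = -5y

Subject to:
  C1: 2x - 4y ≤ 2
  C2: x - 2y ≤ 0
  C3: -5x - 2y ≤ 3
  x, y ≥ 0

Unbounded (objective can decrease without bound)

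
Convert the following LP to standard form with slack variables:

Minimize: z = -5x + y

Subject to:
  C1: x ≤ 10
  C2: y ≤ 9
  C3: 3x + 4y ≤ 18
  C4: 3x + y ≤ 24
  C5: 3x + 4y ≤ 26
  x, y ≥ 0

min z = -5x + y

s.t.
  x + s1 = 10
  y + s2 = 9
  3x + 4y + s3 = 18
  3x + y + s4 = 24
  3x + 4y + s5 = 26
  x, y, s1, s2, s3, s4, s5 ≥ 0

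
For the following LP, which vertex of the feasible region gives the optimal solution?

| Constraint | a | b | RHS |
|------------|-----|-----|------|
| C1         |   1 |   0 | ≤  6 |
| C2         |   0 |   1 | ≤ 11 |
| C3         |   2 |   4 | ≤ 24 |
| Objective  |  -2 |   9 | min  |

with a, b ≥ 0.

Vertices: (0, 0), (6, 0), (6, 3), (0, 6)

Evaluate the objective at each vertex of the feasible region:
  z(0, 0) = 0
  z(6, 0) = -12  ←
  z(6, 3) = 15
  z(0, 6) = 54
The minimum is at a = 6, b = 0.

(6, 0)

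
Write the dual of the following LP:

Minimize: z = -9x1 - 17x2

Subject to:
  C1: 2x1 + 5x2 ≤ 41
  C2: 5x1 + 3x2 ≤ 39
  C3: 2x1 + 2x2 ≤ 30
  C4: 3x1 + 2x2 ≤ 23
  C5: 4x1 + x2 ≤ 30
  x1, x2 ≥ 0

Primal min cᵀx s.t. Ax ≤ b, x ≥ 0  →  Dual max −bᵀy s.t. Aᵀy ≥ −c, y ≥ 0.

Maximize: z = -41y1 - 39y2 - 30y3 - 23y4 - 30y5

Subject to:
  2y1 + 5y2 + 2y3 + 3y4 + 4y5 ≥ 9
  5y1 + 3y2 + 2y3 + 2y4 + y5 ≥ 17
  y1, y2, y3, y4, y5 ≥ 0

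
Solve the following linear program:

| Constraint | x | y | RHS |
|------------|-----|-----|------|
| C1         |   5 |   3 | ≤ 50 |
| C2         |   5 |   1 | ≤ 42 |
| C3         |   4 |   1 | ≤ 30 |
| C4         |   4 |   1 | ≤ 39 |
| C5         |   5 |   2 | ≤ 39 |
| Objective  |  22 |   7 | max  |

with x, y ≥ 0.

Evaluate the objective at each vertex of the feasible region:
  z(0, 0) = 0
  z(7.5, 0) = 165
  z(7, 2) = 168  ←
  z(3.4, 11) = 151.8
  z(0, 16.67) = 116.7
The maximum is at x = 7, y = 2.

x = 7, y = 2, z = 168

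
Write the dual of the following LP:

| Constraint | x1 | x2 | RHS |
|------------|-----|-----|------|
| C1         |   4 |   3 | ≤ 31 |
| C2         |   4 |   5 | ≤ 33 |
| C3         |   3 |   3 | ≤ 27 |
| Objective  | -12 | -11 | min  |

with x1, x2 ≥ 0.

Primal min cᵀx s.t. Ax ≤ b, x ≥ 0  →  Dual max −bᵀy s.t. Aᵀy ≥ −c, y ≥ 0.

Maximize: z = -31y1 - 33y2 - 27y3

Subject to:
  4y1 + 4y2 + 3y3 ≥ 12
  3y1 + 5y2 + 3y3 ≥ 11
  y1, y2, y3 ≥ 0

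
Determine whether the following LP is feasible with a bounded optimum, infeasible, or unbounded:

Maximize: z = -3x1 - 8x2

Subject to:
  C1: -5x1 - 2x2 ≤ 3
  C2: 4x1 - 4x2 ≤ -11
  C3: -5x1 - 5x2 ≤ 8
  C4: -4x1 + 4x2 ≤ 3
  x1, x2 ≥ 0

Infeasible (no feasible solution exists)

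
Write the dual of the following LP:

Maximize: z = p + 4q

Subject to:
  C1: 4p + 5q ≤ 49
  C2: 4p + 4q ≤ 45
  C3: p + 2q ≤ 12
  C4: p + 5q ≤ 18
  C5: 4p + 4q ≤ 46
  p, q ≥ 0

Primal max cᵀx s.t. Ax ≤ b, x ≥ 0  →  Dual min bᵀy s.t. Aᵀy ≥ c, y ≥ 0.

Minimize: z = 49y1 + 45y2 + 12y3 + 18y4 + 46y5

Subject to:
  4y1 + 4y2 + y3 + y4 + 4y5 ≥ 1
  5y1 + 4y2 + 2y3 + 5y4 + 4y5 ≥ 4
  y1, y2, y3, y4, y5 ≥ 0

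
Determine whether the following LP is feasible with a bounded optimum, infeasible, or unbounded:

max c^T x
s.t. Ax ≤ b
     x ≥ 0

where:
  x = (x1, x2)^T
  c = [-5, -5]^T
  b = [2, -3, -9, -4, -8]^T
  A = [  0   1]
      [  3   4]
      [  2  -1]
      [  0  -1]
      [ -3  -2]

Infeasible (no feasible solution exists)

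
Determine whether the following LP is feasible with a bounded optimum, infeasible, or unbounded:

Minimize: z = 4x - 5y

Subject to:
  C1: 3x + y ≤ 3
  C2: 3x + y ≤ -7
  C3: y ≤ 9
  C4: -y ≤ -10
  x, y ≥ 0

Infeasible (no feasible solution exists)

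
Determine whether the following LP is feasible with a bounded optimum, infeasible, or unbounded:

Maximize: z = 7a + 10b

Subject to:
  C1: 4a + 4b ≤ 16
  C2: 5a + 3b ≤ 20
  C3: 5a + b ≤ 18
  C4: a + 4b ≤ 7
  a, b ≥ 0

Feasible with a bounded optimal solution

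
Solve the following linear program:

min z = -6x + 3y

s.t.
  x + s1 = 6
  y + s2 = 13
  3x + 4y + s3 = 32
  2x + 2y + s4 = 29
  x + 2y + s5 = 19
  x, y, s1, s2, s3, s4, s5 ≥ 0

Evaluate the objective at each vertex of the feasible region:
  z(0, 0) = 0
  z(6, 0) = -36  ←
  z(6, 3.5) = -25.5
  z(0, 8) = 24
The minimum is at x = 6, y = 0.

x = 6, y = 0, z = -36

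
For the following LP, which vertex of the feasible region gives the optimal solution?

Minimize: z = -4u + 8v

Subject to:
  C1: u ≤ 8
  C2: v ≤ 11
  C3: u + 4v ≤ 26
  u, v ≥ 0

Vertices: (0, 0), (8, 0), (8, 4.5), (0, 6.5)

Evaluate the objective at each vertex of the feasible region:
  z(0, 0) = 0
  z(8, 0) = -32  ←
  z(8, 4.5) = 4
  z(0, 6.5) = 52
The minimum is at u = 8, v = 0.

(8, 0)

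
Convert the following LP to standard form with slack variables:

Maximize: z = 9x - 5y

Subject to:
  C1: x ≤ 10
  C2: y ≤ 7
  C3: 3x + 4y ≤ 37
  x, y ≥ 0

max z = 9x - 5y

s.t.
  x + s1 = 10
  y + s2 = 7
  3x + 4y + s3 = 37
  x, y, s1, s2, s3 ≥ 0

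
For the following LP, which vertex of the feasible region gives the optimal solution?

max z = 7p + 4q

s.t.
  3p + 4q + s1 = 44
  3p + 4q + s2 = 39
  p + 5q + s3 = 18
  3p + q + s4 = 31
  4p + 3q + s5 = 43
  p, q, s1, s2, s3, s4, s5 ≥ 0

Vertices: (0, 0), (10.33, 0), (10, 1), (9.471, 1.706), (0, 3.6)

Evaluate the objective at each vertex of the feasible region:
  z(0, 0) = 0
  z(10.33, 0) = 72.33
  z(10, 1) = 74  ←
  z(9.471, 1.706) = 73.12
  z(0, 3.6) = 14.4
The maximum is at p = 10, q = 1.

(10, 1)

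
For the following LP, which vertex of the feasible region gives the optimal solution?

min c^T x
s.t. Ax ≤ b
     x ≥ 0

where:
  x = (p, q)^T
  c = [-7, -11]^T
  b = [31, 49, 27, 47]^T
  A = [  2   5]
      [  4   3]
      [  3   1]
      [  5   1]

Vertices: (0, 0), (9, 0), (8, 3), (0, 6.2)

Evaluate the objective at each vertex of the feasible region:
  z(0, 0) = 0
  z(9, 0) = -63
  z(8, 3) = -89  ←
  z(0, 6.2) = -68.2
The minimum is at p = 8, q = 3.

(8, 3)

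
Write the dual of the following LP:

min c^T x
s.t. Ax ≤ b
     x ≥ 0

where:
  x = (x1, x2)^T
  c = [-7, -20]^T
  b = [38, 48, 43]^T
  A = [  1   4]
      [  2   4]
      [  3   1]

Primal min cᵀx s.t. Ax ≤ b, x ≥ 0  →  Dual max −bᵀy s.t. Aᵀy ≥ −c, y ≥ 0.

Maximize: z = -38y1 - 48y2 - 43y3

Subject to:
  y1 + 2y2 + 3y3 ≥ 7
  4y1 + 4y2 + y3 ≥ 20
  y1, y2, y3 ≥ 0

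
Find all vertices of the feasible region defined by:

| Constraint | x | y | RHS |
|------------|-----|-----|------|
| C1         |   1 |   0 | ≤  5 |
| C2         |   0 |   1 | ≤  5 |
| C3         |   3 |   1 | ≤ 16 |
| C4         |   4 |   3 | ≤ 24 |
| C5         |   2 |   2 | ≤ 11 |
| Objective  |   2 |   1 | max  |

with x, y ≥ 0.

(0, 0), (5, 0), (5, 0.5), (0.5, 5), (0, 5)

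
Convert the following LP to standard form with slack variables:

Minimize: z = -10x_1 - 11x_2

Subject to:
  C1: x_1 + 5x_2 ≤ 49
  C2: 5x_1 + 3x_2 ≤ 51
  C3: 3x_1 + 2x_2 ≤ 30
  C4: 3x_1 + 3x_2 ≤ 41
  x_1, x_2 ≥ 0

min z = -10x_1 - 11x_2

s.t.
  x_1 + 5x_2 + s1 = 49
  5x_1 + 3x_2 + s2 = 51
  3x_1 + 2x_2 + s3 = 30
  3x_1 + 3x_2 + s4 = 41
  x_1, x_2, s1, s2, s3, s4 ≥ 0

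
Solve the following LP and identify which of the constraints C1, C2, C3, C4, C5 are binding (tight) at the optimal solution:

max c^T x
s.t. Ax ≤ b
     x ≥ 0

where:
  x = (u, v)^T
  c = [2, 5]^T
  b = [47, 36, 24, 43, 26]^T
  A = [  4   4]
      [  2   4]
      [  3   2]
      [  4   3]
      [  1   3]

At u = 2, v = 8, compute slack b - a·x for each constraint:
  C1: 47 − 40 = 7  (slack)
  C2: 36 − 36 = 0  (binding)
  C3: 24 − 22 = 2  (slack)
  C4: 43 − 32 = 11  (slack)
  C5: 26 − 26 = 0  (binding)

Optimal: u = 2, v = 8
Binding: C2, C5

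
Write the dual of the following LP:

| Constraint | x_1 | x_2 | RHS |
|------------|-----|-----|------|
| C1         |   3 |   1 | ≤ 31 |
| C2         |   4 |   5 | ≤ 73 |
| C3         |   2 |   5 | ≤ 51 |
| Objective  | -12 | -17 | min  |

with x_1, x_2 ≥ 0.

Primal min cᵀx s.t. Ax ≤ b, x ≥ 0  →  Dual max −bᵀy s.t. Aᵀy ≥ −c, y ≥ 0.

Maximize: z = -31y1 - 73y2 - 51y3

Subject to:
  3y1 + 4y2 + 2y3 ≥ 12
  y1 + 5y2 + 5y3 ≥ 17
  y1, y2, y3 ≥ 0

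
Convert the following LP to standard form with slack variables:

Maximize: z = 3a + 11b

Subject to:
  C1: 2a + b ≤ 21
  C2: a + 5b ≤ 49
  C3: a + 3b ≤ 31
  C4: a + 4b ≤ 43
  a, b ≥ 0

max z = 3a + 11b

s.t.
  2a + b + s1 = 21
  a + 5b + s2 = 49
  a + 3b + s3 = 31
  a + 4b + s4 = 43
  a, b, s1, s2, s3, s4 ≥ 0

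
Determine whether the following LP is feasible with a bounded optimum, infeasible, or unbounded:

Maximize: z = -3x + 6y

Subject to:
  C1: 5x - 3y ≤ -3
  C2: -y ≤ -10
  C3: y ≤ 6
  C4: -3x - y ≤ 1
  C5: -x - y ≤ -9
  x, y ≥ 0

Infeasible (no feasible solution exists)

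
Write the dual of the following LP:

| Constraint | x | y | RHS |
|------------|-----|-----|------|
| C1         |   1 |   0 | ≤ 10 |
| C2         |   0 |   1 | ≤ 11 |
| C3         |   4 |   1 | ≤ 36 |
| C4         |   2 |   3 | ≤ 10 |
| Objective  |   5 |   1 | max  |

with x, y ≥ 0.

Primal max cᵀx s.t. Ax ≤ b, x ≥ 0  →  Dual min bᵀy s.t. Aᵀy ≥ c, y ≥ 0.

Minimize: z = 10y1 + 11y2 + 36y3 + 10y4

Subject to:
  y1 + 4y3 + 2y4 ≥ 5
  y2 + y3 + 3y4 ≥ 1
  y1, y2, y3, y4 ≥ 0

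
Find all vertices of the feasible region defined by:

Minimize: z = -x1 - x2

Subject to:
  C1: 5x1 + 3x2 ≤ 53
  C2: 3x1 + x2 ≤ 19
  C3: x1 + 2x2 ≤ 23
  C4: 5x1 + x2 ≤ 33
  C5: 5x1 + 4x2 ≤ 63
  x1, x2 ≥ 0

(0, 0), (6.333, 0), (3, 10), (0, 11.5)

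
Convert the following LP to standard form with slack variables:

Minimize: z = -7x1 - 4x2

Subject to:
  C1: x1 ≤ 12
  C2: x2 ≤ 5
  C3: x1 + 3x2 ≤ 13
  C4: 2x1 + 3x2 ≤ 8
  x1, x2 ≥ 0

min z = -7x1 - 4x2

s.t.
  x1 + s1 = 12
  x2 + s2 = 5
  x1 + 3x2 + s3 = 13
  2x1 + 3x2 + s4 = 8
  x1, x2, s1, s2, s3, s4 ≥ 0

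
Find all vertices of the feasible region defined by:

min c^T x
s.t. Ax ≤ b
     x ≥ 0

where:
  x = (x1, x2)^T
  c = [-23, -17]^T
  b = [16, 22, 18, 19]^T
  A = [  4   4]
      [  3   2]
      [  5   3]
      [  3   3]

(0, 0), (3.6, 0), (3, 1), (0, 4)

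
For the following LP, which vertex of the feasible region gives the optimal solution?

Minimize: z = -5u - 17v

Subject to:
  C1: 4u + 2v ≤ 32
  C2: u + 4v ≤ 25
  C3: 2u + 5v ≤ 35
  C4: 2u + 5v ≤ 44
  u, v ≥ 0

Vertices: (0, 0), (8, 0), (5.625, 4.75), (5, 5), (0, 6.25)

Evaluate the objective at each vertex of the feasible region:
  z(0, 0) = 0
  z(8, 0) = -40
  z(5.625, 4.75) = -108.9
  z(5, 5) = -110  ←
  z(0, 6.25) = -106.2
The minimum is at u = 5, v = 5.

(5, 5)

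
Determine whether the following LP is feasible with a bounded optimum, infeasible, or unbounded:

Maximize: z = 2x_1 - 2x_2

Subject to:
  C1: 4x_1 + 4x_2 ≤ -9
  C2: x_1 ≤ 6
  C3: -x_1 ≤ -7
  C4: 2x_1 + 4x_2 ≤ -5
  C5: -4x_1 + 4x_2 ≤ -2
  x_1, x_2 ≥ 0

Infeasible (no feasible solution exists)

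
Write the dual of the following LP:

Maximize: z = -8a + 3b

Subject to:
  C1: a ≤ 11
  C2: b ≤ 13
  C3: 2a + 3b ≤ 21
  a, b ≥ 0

Primal max cᵀx s.t. Ax ≤ b, x ≥ 0  →  Dual min bᵀy s.t. Aᵀy ≥ c, y ≥ 0.

Minimize: z = 11y1 + 13y2 + 21y3

Subject to:
  y1 + 2y3 ≥ -8
  y2 + 3y3 ≥ 3
  y1, y2, y3 ≥ 0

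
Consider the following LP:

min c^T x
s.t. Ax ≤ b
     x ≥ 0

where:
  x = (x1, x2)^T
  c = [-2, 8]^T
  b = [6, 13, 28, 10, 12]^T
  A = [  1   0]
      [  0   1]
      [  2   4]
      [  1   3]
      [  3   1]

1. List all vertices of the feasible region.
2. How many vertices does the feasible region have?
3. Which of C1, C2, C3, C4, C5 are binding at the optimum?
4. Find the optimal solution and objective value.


1. (0, 0), (4, 0), (3.25, 2.25), (0, 3.333)
2. 4
3. C5
4. x1 = 4, x2 = 0, z = -8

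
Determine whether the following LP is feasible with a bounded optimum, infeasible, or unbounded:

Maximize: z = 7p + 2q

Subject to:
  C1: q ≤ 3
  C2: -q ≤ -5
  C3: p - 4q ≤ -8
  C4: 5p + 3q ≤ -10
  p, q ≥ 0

Infeasible (no feasible solution exists)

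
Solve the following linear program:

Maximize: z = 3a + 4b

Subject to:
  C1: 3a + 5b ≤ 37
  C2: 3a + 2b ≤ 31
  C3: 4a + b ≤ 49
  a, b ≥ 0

Evaluate the objective at each vertex of the feasible region:
  z(0, 0) = 0
  z(10.33, 0) = 31
  z(9, 2) = 35  ←
  z(0, 7.4) = 29.6
The maximum is at a = 9, b = 2.

a = 9, b = 2, z = 35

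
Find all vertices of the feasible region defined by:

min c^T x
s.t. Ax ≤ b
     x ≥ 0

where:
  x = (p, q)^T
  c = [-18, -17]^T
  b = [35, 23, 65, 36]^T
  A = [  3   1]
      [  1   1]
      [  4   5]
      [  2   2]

(0, 0), (11.67, 0), (10, 5), (0, 13)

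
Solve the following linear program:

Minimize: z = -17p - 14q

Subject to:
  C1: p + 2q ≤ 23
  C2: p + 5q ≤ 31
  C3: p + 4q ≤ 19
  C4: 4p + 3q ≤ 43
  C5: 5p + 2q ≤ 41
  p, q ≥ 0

Evaluate the objective at each vertex of the feasible region:
  z(0, 0) = 0
  z(8.2, 0) = -139.4
  z(7, 3) = -161  ←
  z(0, 4.75) = -66.5
The minimum is at p = 7, q = 3.

p = 7, q = 3, z = -161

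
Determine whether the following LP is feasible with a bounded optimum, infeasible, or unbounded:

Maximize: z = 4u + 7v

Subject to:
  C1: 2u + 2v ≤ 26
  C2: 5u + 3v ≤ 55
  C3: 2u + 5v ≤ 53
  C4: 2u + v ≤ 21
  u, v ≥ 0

Feasible with a bounded optimal solution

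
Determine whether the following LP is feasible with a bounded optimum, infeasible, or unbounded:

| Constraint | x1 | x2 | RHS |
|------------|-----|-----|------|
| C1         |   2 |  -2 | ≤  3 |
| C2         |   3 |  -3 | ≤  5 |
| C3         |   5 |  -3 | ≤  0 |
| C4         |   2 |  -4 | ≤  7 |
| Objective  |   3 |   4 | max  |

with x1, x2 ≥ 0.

Unbounded (objective can increase without bound)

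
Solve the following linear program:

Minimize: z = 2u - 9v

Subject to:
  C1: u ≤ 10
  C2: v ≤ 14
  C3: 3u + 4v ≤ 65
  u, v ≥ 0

Evaluate the objective at each vertex of the feasible region:
  z(0, 0) = 0
  z(10, 0) = 20
  z(10, 8.75) = -58.75
  z(3, 14) = -120
  z(0, 14) = -126  ←
The minimum is at u = 0, v = 14.

u = 0, v = 14, z = -126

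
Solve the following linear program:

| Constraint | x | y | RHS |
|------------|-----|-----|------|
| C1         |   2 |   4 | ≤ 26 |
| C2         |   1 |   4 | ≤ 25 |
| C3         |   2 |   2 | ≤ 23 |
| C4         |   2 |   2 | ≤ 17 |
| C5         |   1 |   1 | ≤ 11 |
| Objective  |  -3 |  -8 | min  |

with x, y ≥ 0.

Evaluate the objective at each vertex of the feasible region:
  z(0, 0) = 0
  z(8.5, 0) = -25.5
  z(4, 4.5) = -48
  z(1, 6) = -51  ←
  z(0, 6.25) = -50
The minimum is at x = 1, y = 6.

x = 1, y = 6, z = -51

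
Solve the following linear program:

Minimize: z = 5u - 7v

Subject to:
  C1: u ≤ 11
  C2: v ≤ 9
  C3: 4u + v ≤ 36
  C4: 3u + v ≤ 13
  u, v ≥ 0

Evaluate the objective at each vertex of the feasible region:
  z(0, 0) = 0
  z(4.333, 0) = 21.67
  z(1.333, 9) = -56.33
  z(0, 9) = -63  ←
The minimum is at u = 0, v = 9.

u = 0, v = 9, z = -63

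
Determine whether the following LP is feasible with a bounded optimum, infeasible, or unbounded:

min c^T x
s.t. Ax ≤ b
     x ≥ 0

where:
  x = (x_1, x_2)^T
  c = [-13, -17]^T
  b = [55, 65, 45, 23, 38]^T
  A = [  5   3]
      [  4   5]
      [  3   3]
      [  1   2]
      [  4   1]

Feasible with a bounded optimal solution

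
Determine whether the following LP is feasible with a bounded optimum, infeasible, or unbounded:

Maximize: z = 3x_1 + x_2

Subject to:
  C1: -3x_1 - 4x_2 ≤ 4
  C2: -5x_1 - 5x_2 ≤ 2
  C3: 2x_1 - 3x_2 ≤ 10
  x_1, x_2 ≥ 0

Unbounded (objective can increase without bound)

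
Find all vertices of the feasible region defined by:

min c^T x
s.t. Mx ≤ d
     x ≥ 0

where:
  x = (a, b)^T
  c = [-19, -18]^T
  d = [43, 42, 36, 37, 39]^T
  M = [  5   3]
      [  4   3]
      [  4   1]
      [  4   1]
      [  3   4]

(0, 0), (8.6, 0), (5, 6), (0, 9.75)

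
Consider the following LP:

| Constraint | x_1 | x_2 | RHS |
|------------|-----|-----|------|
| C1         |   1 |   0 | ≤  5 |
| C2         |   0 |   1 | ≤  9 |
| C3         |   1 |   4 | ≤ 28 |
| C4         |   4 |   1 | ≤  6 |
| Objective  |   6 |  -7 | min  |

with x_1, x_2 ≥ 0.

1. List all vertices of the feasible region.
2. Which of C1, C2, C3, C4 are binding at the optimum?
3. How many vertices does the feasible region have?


1. (0, 0), (1.5, 0), (0, 6)
2. C4
3. 3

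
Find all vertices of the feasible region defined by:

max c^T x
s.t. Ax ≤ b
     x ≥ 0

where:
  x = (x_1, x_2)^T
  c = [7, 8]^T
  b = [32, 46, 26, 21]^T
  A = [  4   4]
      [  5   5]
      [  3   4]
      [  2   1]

(0, 0), (8, 0), (6, 2), (0, 6.5)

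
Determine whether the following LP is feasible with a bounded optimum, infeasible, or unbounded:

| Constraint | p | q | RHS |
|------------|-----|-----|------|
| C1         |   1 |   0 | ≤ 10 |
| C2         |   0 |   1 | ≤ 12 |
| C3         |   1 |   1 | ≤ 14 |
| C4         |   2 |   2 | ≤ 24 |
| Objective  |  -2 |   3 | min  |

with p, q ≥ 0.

Feasible with a bounded optimal solution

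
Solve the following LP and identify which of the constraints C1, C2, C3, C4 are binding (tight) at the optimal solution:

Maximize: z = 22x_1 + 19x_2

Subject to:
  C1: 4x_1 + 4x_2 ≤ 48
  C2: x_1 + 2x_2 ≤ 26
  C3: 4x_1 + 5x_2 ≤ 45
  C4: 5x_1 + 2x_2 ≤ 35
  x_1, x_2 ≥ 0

At x_1 = 5, x_2 = 5, compute slack b - a·x for each constraint:
  C1: 48 − 40 = 8  (slack)
  C2: 26 − 15 = 11  (slack)
  C3: 45 − 45 = 0  (binding)
  C4: 35 − 35 = 0  (binding)

Optimal: x_1 = 5, x_2 = 5
Binding: C3, C4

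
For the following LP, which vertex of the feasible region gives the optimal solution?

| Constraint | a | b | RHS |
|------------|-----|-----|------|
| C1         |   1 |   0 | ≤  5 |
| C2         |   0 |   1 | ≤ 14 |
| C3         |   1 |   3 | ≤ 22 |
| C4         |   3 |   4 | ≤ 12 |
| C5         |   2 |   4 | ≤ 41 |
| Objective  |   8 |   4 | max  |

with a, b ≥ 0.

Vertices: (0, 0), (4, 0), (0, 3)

Evaluate the objective at each vertex of the feasible region:
  z(0, 0) = 0
  z(4, 0) = 32  ←
  z(0, 3) = 12
The maximum is at a = 4, b = 0.

(4, 0)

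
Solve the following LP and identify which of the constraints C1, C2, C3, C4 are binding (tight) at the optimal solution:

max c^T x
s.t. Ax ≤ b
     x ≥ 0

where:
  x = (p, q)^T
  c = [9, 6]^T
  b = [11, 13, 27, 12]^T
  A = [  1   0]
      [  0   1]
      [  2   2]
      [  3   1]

At p = 0, q = 12, compute slack b - a·x for each constraint:
  C1: 11 − 0 = 11  (slack)
  C2: 13 − 12 = 1  (slack)
  C3: 27 − 24 = 3  (slack)
  C4: 12 − 12 = 0  (binding)

Optimal: p = 0, q = 12
Binding: C4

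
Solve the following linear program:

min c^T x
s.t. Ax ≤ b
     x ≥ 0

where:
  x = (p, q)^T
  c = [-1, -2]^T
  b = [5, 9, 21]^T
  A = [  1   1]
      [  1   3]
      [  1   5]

Evaluate the objective at each vertex of the feasible region:
  z(0, 0) = 0
  z(5, 0) = -5
  z(3, 2) = -7  ←
  z(0, 3) = -6
The minimum is at p = 3, q = 2.

p = 3, q = 2, z = -7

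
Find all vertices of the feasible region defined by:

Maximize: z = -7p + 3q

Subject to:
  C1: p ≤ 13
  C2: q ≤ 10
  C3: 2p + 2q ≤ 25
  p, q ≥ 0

(0, 0), (12.5, 0), (2.5, 10), (0, 10)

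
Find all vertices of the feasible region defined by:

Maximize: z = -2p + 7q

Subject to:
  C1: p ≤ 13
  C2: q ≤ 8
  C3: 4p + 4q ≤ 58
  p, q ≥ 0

(0, 0), (13, 0), (13, 1.5), (6.5, 8), (0, 8)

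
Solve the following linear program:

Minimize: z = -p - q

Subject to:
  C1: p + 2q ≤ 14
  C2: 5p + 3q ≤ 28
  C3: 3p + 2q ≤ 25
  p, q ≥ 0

Evaluate the objective at each vertex of the feasible region:
  z(0, 0) = 0
  z(5.6, 0) = -5.6
  z(2, 6) = -8  ←
  z(0, 7) = -7
The minimum is at p = 2, q = 6.

p = 2, q = 6, z = -8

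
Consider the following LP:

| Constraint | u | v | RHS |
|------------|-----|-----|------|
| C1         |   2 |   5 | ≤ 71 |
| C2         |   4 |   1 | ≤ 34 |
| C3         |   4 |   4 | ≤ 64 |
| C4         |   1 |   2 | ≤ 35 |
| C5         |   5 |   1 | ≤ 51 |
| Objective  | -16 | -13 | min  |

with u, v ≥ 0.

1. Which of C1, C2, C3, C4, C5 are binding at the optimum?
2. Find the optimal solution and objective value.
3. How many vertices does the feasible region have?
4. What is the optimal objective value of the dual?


1. C2, C3
2. u = 6, v = 10, z = -226
3. 5
4. -226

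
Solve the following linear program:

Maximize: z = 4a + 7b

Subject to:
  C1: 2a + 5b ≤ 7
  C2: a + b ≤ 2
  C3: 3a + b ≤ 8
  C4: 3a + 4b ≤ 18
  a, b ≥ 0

Evaluate the objective at each vertex of the feasible region:
  z(0, 0) = 0
  z(2, 0) = 8
  z(1, 1) = 11  ←
  z(0, 1.4) = 9.8
The maximum is at a = 1, b = 1.

a = 1, b = 1, z = 11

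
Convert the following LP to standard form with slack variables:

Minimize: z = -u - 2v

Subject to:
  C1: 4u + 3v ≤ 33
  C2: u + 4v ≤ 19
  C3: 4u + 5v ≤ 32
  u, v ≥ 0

min z = -u - 2v

s.t.
  4u + 3v + s1 = 33
  u + 4v + s2 = 19
  4u + 5v + s3 = 32
  u, v, s1, s2, s3 ≥ 0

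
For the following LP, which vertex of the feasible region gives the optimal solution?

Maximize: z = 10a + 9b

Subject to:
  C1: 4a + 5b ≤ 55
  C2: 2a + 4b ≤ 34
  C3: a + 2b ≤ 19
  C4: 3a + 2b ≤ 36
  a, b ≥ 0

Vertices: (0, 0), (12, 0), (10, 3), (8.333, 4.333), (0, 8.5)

Evaluate the objective at each vertex of the feasible region:
  z(0, 0) = 0
  z(12, 0) = 120
  z(10, 3) = 127  ←
  z(8.333, 4.333) = 122.3
  z(0, 8.5) = 76.5
The maximum is at a = 10, b = 3.

(10, 3)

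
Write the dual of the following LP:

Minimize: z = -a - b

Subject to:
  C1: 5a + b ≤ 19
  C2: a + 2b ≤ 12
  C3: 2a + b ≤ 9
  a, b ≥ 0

Primal min cᵀx s.t. Ax ≤ b, x ≥ 0  →  Dual max −bᵀy s.t. Aᵀy ≥ −c, y ≥ 0.

Maximize: z = -19y1 - 12y2 - 9y3

Subject to:
  5y1 + y2 + 2y3 ≥ 1
  y1 + 2y2 + y3 ≥ 1
  y1, y2, y3 ≥ 0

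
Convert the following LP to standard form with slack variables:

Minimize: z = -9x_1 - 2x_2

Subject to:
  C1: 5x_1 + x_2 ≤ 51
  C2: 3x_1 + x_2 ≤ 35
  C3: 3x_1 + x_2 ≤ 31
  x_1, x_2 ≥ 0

min z = -9x_1 - 2x_2

s.t.
  5x_1 + x_2 + s1 = 51
  3x_1 + x_2 + s2 = 35
  3x_1 + x_2 + s3 = 31
  x_1, x_2, s1, s2, s3 ≥ 0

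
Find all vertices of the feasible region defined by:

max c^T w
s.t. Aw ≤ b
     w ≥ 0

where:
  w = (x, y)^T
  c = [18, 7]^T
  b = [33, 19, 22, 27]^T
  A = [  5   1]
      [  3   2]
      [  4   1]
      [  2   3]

(0, 0), (5.5, 0), (5, 2), (0.6, 8.6), (0, 9)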